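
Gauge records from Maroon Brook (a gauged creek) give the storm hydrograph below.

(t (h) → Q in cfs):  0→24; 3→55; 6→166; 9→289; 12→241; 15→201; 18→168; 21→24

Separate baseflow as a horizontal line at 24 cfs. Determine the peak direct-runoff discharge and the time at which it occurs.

Q_p = 265.0 cfs at t = 9 h

Subtracting baseflow gives direct-runoff ordinates: 0.0, 31.0, 142.0, 265.0, 217.0, 177.0, 144.0, 0.0 cfs.
The maximum is 265.0 cfs, occurring at the reading for t = 9 h.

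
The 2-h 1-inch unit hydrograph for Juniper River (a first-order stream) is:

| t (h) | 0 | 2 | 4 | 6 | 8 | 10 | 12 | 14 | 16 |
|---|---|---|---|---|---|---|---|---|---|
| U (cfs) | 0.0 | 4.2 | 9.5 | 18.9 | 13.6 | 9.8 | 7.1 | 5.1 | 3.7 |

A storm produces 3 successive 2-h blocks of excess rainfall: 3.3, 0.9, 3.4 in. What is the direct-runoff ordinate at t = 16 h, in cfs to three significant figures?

Q ≈ 40.9 cfs

By discrete convolution, Q_j = Σ (P_i / 1 in) · U_{j−i}.
At t = 16 h (j=8): Q = (3.3/1)·3.7 + (0.9/1)·5.1 + (3.4/1)·7.1 = 40.9 cfs.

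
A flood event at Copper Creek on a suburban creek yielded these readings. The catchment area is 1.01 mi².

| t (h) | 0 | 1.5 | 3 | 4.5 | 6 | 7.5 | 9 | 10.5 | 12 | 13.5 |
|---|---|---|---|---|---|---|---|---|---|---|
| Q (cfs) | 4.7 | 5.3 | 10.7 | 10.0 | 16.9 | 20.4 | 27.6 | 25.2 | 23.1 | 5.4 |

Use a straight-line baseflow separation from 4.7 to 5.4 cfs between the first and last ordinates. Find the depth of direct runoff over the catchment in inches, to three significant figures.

d ≈ 0.227 in

Direct runoff: 0.00, 0.52, 5.84, 5.07, 11.89, 15.31, 22.43, 19.96, 17.78, 0.00 cfs; ΣQ_DR = 98.80 cfs.
V = ΣQ_DR · Δt = 98.80 × 5400 s = 5.335 × 10^5 ft³.
Over A = 1.01 mi², depth = V / A = 0.227 in.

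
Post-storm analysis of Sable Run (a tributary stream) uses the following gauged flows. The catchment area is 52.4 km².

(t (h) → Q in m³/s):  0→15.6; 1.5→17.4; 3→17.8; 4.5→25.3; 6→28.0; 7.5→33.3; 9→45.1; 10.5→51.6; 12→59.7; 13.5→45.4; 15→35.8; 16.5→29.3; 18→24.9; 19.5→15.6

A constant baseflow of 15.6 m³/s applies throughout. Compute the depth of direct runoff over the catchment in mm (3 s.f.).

Direct runoff: 0.0, 1.8, 2.2, 9.7, 12.4, 17.7, 29.5, 36.0, 44.1, 29.8, 20.2, 13.7, 9.3, 0.0 m³/s; ΣQ_DR = 226.4 m³/s.
V = ΣQ_DR · Δt = 226.4 × 5400 s = 1.223 × 10^6 m³.
Over A = 52.4 km², depth = V / A = 23.3 mm.

d ≈ 23.3 mm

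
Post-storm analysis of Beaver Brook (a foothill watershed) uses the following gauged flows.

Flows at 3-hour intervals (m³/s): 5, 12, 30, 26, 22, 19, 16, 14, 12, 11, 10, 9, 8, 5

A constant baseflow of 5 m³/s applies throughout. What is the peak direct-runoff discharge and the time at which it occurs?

Subtracting baseflow gives direct-runoff ordinates: 0.0, 7.0, 25.0, 21.0, 17.0, 14.0, 11.0, 9.0, 7.0, 6.0, 5.0, 4.0, 3.0, 0.0 m³/s.
The maximum is 25.0 m³/s, occurring at the reading for t = 6 h.

Q_p = 25.0 m³/s at t = 6 h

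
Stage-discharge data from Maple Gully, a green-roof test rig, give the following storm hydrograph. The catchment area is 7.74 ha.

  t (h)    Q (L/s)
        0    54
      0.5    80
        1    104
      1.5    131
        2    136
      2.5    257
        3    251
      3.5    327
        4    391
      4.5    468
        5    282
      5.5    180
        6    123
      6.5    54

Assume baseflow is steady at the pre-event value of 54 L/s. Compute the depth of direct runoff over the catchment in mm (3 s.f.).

d ≈ 48.4 mm

Direct runoff: 0.0, 26.0, 50.0, 77.0, 82.0, 203.0, 197.0, 273.0, 337.0, 414.0, 228.0, 126.0, 69.0, 0.0 L/s; ΣQ_DR = 2082 L/s.
V = ΣQ_DR · Δt = 2082 × 1800 s = 3.748 × 10^6 L.
Over A = 7.74 ha, depth = V / A = 48.4 mm.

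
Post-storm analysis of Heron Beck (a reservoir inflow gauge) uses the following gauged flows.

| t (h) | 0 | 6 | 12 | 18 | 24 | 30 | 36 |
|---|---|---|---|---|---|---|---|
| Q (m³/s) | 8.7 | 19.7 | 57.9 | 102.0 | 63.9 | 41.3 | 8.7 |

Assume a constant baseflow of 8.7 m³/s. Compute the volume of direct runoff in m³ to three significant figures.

V ≈ 5.21 × 10^6 m³

Direct-runoff ordinates (Q − Q_b): 0.0, 11.0, 49.2, 93.3, 55.2, 32.6, 0.0 m³/s.
ΣQ_DR = 241.3 m³/s.
With Δt = 6 h = 21600 s, V = ΣQ_DR · Δt = 241.3 × 21600 = 5.21 × 10^6 m³.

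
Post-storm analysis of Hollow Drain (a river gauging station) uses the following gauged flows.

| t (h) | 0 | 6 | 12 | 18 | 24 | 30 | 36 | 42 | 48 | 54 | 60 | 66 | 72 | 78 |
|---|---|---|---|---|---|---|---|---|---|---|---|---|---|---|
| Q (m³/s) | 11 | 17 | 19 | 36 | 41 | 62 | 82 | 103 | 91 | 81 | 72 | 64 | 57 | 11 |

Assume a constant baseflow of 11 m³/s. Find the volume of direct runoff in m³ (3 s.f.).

V ≈ 1.28 × 10^7 m³

Direct-runoff ordinates (Q − Q_b): 0.0, 6.0, 8.0, 25.0, 30.0, 51.0, 71.0, 92.0, 80.0, 70.0, 61.0, 53.0, 46.0, 0.0 m³/s.
ΣQ_DR = 593.0 m³/s.
With Δt = 6 h = 21600 s, V = ΣQ_DR · Δt = 593.0 × 21600 = 1.28 × 10^7 m³.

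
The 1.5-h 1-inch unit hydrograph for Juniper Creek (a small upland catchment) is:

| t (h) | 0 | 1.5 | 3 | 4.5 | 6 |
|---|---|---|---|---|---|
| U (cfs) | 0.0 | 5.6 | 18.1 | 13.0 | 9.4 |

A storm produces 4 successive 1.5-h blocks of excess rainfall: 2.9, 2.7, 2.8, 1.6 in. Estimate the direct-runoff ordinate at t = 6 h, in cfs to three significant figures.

By discrete convolution, Q_j = Σ (P_i / 1 in) · U_{j−i}.
At t = 6 h (j=4): Q = (2.9/1)·9.4 + (2.7/1)·13.0 + (2.8/1)·18.1 + (1.6/1)·5.6 = 122 cfs.

Q ≈ 122 cfs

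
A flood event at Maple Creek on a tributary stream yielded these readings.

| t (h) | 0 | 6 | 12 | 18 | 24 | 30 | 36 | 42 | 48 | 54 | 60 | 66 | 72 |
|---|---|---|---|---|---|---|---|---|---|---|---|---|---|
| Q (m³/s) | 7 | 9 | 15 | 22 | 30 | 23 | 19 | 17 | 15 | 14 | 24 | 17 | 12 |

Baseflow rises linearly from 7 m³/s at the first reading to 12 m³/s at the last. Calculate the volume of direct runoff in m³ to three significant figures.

Direct-runoff ordinates (Q − Q_b): 0.00, 1.58, 7.17, 13.75, 21.33, 13.92, 9.50, 7.08, 4.67, 3.25, 12.83, 5.42, 0.00 m³/s.
ΣQ_DR = 100.5 m³/s.
With Δt = 6 h = 21600 s, V = ΣQ_DR · Δt = 100.5 × 21600 = 2.17 × 10^6 m³.

V ≈ 2.17 × 10^6 m³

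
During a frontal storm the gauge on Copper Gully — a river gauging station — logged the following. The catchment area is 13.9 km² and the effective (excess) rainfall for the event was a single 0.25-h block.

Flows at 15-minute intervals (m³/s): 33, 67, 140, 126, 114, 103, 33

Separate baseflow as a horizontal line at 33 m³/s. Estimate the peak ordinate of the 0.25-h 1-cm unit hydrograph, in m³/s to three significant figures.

U_p ≈ 42.9 m³/s

Direct runoff: 0.0, 34.0, 107.0, 93.0, 81.0, 70.0, 0.0 m³/s; ΣQ_DR = 385.0 m³/s, peak = 107.0 m³/s.
Runoff depth d = ΣQ_DR·Δt / A = 385.0 × 900 / (13.9 km²) = 24.93 mm.
The 1-cm UH is the DRH scaled by (10 mm)/d, so U_p = 107.0 × 10/24.93 = 42.9 m³/s.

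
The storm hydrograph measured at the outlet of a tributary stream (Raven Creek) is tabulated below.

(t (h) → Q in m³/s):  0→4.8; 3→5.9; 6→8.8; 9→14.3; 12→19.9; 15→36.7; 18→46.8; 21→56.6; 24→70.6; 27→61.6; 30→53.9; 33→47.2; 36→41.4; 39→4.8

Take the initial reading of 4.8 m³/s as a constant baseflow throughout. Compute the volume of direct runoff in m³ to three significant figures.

Direct-runoff ordinates (Q − Q_b): 0.0, 1.1, 4.0, 9.5, 15.1, 31.9, 42.0, 51.8, 65.8, 56.8, 49.1, 42.4, 36.6, 0.0 m³/s.
ΣQ_DR = 406.1 m³/s.
With Δt = 3 h = 10800 s, V = ΣQ_DR · Δt = 406.1 × 10800 = 4.39 × 10^6 m³.

V ≈ 4.39 × 10^6 m³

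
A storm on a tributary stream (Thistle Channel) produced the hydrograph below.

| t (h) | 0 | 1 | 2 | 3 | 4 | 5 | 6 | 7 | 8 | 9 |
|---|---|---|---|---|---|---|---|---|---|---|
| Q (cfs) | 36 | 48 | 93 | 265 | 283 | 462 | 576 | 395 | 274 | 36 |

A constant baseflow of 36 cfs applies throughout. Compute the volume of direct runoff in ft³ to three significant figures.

Direct-runoff ordinates (Q − Q_b): 0.0, 12.0, 57.0, 229.0, 247.0, 426.0, 540.0, 359.0, 238.0, 0.0 cfs.
ΣQ_DR = 2108 cfs.
With Δt = 1 h = 3600 s, V = ΣQ_DR · Δt = 2108 × 3600 = 7.59 × 10^6 ft³.

V ≈ 7.59 × 10^6 ft³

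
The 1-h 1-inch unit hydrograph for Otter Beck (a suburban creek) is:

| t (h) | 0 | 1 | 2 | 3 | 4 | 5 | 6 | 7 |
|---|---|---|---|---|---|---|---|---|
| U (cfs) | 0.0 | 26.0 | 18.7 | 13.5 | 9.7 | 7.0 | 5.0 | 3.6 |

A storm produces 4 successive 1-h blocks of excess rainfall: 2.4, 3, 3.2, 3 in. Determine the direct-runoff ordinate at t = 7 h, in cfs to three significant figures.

Q ≈ 75.1 cfs

By discrete convolution, Q_j = Σ (P_i / 1 in) · U_{j−i}.
At t = 7 h (j=7): Q = (2.4/1)·3.6 + (3/1)·5.0 + (3.2/1)·7.0 + (3/1)·9.7 = 75.1 cfs.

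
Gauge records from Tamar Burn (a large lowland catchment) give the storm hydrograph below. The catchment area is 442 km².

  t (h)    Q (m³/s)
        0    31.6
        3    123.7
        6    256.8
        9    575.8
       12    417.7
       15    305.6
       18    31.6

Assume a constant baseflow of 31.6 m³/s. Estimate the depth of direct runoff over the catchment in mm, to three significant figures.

Direct runoff: 0.0, 92.1, 225.2, 544.2, 386.1, 274.0, 0.0 m³/s; ΣQ_DR = 1522 m³/s.
V = ΣQ_DR · Δt = 1522 × 10800 s = 1.643 × 10^7 m³.
Over A = 442 km², depth = V / A = 37.2 mm.

d ≈ 37.2 mm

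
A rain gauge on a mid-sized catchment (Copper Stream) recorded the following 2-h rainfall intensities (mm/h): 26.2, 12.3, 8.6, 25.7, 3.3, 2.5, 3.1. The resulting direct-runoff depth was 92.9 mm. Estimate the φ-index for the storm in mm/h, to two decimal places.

Only the 4 blocks with intensity above φ contribute runoff: 26.2, 12.3, 8.6, 25.7 mm/h.
Σ(I−φ)·Δt = d  ⇒  (26.2+12.3+8.6+25.7 − 4φ)·2 = 92.9
φ = (72.80 − 92.9/2) / 4 = 6.59 mm/h.

φ ≈ 6.59 mm/h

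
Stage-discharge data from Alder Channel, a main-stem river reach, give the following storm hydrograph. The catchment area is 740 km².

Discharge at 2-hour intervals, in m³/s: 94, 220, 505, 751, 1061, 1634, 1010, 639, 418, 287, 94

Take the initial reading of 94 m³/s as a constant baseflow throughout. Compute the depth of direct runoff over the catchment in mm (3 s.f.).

d ≈ 55.3 mm

Direct runoff: 0.0, 126.0, 411.0, 657.0, 967.0, 1540.0, 916.0, 545.0, 324.0, 193.0, 0.0 m³/s; ΣQ_DR = 5679 m³/s.
V = ΣQ_DR · Δt = 5679 × 7200 s = 4.089 × 10^7 m³.
Over A = 740 km², depth = V / A = 55.3 mm.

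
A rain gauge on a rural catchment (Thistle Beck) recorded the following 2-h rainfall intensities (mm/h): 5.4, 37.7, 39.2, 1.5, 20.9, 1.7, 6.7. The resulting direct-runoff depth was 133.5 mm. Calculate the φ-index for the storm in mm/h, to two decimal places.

Only the 3 blocks with intensity above φ contribute runoff: 37.7, 39.2, 20.9 mm/h.
Σ(I−φ)·Δt = d  ⇒  (37.7+39.2+20.9 − 3φ)·2 = 133.5
φ = (97.80 − 133.5/2) / 3 = 10.35 mm/h.

φ ≈ 10.35 mm/h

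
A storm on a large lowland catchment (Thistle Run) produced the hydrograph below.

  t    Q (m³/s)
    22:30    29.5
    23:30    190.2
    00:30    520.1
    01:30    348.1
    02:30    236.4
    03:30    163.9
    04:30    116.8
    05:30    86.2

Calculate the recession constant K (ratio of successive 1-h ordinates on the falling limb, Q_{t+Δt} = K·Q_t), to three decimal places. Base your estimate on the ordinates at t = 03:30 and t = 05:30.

K ≈ 0.725

Using the recession-limb readings at t = 03:30 and t = 05:30: Q falls from 163.9 to 86.2 m³/s over 2 intervals.
K = (Q₂/Q₁)^(1/2) = (86.2/163.9)^(1/2) = 0.725.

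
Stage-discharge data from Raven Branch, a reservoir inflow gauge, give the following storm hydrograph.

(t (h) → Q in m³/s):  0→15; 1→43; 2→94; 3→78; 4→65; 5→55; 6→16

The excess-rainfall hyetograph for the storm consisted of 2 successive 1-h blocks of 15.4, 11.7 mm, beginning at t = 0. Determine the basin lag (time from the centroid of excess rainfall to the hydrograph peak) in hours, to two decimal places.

t_L ≈ 1.07 h

Centroid of excess rainfall: t_c = Σ P_i·t̄_i / ΣP_i = 0.9317 h (block centres at 0.5, 1.5 h).
Hydrograph peak occurs at t = 2 h, so basin lag t_L = 2 − 0.9317 = 1.07 h.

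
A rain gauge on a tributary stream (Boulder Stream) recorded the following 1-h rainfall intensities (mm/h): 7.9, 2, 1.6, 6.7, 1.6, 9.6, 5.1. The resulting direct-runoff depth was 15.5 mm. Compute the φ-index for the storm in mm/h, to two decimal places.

φ ≈ 3.45 mm/h

Only the 4 blocks with intensity above φ contribute runoff: 7.9, 6.7, 9.6, 5.1 mm/h.
Σ(I−φ)·Δt = d  ⇒  (7.9+6.7+9.6+5.1 − 4φ)·1 = 15.5
φ = (29.30 − 15.5/1) / 4 = 3.45 mm/h.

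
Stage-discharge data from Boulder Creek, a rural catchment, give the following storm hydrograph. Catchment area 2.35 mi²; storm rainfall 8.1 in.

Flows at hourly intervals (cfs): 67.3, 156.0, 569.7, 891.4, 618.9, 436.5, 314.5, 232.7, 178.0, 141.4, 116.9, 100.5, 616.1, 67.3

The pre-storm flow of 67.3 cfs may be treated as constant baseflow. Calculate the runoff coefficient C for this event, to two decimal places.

ΣQ_DR = 3565 cfs; V = ΣQ_DR·Δt = 1.283 × 10^7 ft³.
Runoff depth d = V / A = 2.351 in.
C = d / P = 2.351 / 8.1 = 0.29.

C ≈ 0.29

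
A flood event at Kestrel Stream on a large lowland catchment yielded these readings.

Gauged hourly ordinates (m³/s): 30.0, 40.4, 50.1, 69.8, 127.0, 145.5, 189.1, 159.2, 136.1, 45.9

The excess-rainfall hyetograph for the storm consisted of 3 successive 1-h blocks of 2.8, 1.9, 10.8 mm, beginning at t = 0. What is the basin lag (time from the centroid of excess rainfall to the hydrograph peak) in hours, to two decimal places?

Centroid of excess rainfall: t_c = Σ P_i·t̄_i / ΣP_i = 2.0161 h (block centres at 0.5, 1.5, 2.5 h).
Hydrograph peak occurs at t = 6 h, so basin lag t_L = 6 − 2.0161 = 3.98 h.

t_L ≈ 3.98 h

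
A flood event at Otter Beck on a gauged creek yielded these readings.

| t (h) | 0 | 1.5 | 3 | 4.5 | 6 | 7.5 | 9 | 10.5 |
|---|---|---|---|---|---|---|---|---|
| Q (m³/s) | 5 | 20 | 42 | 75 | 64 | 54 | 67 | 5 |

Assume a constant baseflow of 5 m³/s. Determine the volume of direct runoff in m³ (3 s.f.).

V ≈ 1.58 × 10^6 m³

Direct-runoff ordinates (Q − Q_b): 0.0, 15.0, 37.0, 70.0, 59.0, 49.0, 62.0, 0.0 m³/s.
ΣQ_DR = 292.0 m³/s.
With Δt = 1.5 h = 5400 s, V = ΣQ_DR · Δt = 292.0 × 5400 = 1.58 × 10^6 m³.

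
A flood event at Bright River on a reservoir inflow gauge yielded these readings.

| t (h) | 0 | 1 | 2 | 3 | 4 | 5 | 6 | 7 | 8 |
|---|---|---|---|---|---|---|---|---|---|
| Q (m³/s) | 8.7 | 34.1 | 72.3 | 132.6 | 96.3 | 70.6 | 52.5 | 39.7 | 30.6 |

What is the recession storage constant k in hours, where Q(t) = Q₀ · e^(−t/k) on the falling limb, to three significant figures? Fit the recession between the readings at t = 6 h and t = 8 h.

On the falling limb, Q drops from 52.5 to 30.6 m³/s between t = 6 h and t = 8 h (Δt = 2 h).
k = −Δt / ln(Q₂/Q₁) = −2 / ln(30.6/52.5) = 3.70 h.

k ≈ 3.70 h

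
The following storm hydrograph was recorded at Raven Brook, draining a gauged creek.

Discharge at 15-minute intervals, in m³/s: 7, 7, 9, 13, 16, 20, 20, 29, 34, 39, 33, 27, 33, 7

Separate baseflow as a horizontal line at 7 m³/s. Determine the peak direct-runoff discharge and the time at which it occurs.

Q_p = 32.0 m³/s at t = 2.25 h

Subtracting baseflow gives direct-runoff ordinates: 0.0, 0.0, 2.0, 6.0, 9.0, 13.0, 13.0, 22.0, 27.0, 32.0, 26.0, 20.0, 26.0, 0.0 m³/s.
The maximum is 32.0 m³/s, occurring at the reading for t = 2.25 h.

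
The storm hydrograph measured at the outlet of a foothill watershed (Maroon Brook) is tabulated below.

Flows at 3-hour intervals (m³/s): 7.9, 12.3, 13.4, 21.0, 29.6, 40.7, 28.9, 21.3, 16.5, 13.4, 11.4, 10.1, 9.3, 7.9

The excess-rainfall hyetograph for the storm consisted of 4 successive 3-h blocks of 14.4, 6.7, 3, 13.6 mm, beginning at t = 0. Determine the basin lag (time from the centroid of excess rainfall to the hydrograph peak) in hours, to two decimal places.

Centroid of excess rainfall: t_c = Σ P_i·t̄_i / ΣP_i = 5.7573 h (block centres at 1.5, 4.5, 7.5, 10.5 h).
Hydrograph peak occurs at t = 15 h, so basin lag t_L = 15 − 5.7573 = 9.24 h.

t_L ≈ 9.24 h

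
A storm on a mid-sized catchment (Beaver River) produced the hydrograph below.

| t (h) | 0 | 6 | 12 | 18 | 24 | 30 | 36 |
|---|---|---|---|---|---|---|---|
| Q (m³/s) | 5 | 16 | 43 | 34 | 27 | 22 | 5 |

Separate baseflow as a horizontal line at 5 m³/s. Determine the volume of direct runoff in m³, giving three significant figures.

V ≈ 2.53 × 10^6 m³

Direct-runoff ordinates (Q − Q_b): 0.0, 11.0, 38.0, 29.0, 22.0, 17.0, 0.0 m³/s.
ΣQ_DR = 117.0 m³/s.
With Δt = 6 h = 21600 s, V = ΣQ_DR · Δt = 117.0 × 21600 = 2.53 × 10^6 m³.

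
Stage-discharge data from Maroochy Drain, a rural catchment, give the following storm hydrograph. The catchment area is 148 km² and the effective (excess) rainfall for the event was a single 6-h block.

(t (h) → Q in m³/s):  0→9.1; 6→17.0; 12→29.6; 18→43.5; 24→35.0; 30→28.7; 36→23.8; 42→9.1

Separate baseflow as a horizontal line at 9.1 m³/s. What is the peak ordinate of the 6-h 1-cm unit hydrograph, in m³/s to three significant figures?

U_p ≈ 19.2 m³/s

Direct runoff: 0.0, 7.9, 20.5, 34.4, 25.9, 19.6, 14.7, 0.0 m³/s; ΣQ_DR = 123.0 m³/s, peak = 34.4 m³/s.
Runoff depth d = ΣQ_DR·Δt / A = 123.0 × 21600 / (148 km²) = 17.95 mm.
The 1-cm UH is the DRH scaled by (10 mm)/d, so U_p = 34.4 × 10/17.95 = 19.2 m³/s.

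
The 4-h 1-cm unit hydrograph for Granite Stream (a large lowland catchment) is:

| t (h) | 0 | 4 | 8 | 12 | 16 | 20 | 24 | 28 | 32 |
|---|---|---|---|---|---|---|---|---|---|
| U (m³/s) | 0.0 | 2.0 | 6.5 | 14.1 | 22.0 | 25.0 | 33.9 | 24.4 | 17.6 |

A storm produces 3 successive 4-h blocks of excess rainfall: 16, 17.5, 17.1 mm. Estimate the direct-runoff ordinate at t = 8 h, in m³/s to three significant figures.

By discrete convolution, Q_j = Σ (P_i / 10 mm) · U_{j−i}.
At t = 8 h (j=2): Q = (16/10)·6.5 + (17.5/10)·2.0 + (17.1/10)·0.0 = 13.9 m³/s.

Q ≈ 13.9 m³/s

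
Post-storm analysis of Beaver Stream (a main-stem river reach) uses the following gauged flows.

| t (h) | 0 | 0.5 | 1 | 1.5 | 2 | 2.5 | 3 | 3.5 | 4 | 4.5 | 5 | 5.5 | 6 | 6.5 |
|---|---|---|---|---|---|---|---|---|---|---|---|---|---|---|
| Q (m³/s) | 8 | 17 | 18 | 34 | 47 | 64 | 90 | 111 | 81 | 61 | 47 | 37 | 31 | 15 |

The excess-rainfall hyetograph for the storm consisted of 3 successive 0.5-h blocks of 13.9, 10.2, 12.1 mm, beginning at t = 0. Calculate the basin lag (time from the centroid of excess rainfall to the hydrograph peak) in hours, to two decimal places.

Centroid of excess rainfall: t_c = Σ P_i·t̄_i / ΣP_i = 0.7251 h (block centres at 0.25, 0.75, 1.25 h).
Hydrograph peak occurs at t = 3.5 h, so basin lag t_L = 3.5 − 0.7251 = 2.77 h.

t_L ≈ 2.77 h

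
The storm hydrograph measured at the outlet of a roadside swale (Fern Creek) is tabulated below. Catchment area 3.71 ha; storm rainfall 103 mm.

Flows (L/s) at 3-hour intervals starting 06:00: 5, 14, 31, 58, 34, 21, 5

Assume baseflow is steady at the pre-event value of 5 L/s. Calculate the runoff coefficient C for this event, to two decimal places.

C ≈ 0.38

ΣQ_DR = 133.0 L/s; V = ΣQ_DR·Δt = 1.436 × 10^6 L.
Runoff depth d = V / A = 38.72 mm.
C = d / P = 38.72 / 103 = 0.38.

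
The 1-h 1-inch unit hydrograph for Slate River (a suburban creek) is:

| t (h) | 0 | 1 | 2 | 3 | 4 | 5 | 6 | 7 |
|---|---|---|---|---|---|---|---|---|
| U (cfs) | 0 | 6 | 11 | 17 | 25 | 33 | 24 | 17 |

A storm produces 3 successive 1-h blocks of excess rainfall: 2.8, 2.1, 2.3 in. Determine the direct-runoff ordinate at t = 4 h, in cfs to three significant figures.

By discrete convolution, Q_j = Σ (P_i / 1 in) · U_{j−i}.
At t = 4 h (j=4): Q = (2.8/1)·25 + (2.1/1)·17 + (2.3/1)·11 = 131 cfs.

Q ≈ 131 cfs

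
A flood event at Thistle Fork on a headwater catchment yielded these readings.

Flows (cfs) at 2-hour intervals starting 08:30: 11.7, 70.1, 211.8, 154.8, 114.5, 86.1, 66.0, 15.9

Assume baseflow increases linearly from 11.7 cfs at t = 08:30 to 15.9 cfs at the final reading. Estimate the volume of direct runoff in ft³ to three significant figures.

V ≈ 4.47 × 10^6 ft³

Direct-runoff ordinates (Q − Q_b): 0.00, 57.80, 198.90, 141.30, 100.40, 71.40, 50.70, 0.00 cfs.
ΣQ_DR = 620.5 cfs.
With Δt = 2 h = 7200 s, V = ΣQ_DR · Δt = 620.5 × 7200 = 4.47 × 10^6 ft³.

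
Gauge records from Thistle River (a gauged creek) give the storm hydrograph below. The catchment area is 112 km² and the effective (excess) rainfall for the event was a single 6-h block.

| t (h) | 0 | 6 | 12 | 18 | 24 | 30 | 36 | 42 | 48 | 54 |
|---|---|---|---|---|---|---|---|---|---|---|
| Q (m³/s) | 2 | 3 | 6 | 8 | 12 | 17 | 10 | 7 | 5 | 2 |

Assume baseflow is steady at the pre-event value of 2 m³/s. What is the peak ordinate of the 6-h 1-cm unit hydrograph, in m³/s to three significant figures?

Direct runoff: 0.0, 1.0, 4.0, 6.0, 10.0, 15.0, 8.0, 5.0, 3.0, 0.0 m³/s; ΣQ_DR = 52.00 m³/s, peak = 15.0 m³/s.
Runoff depth d = ΣQ_DR·Δt / A = 52.00 × 21600 / (112 km²) = 10.03 mm.
The 1-cm UH is the DRH scaled by (10 mm)/d, so U_p = 15.0 × 10/10.03 = 15.0 m³/s.

U_p ≈ 15.0 m³/s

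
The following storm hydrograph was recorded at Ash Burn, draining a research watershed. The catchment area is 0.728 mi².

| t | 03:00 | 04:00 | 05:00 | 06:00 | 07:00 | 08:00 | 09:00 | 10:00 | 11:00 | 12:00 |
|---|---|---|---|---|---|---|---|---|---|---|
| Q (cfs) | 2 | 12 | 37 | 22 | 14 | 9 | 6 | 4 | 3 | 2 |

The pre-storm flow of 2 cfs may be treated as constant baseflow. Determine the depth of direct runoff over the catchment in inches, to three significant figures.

d ≈ 0.194 in

Direct runoff: 0.0, 10.0, 35.0, 20.0, 12.0, 7.0, 4.0, 2.0, 1.0, 0.0 cfs; ΣQ_DR = 91.00 cfs.
V = ΣQ_DR · Δt = 91.00 × 3600 s = 3.276 × 10^5 ft³.
Over A = 0.728 mi², depth = V / A = 0.194 in.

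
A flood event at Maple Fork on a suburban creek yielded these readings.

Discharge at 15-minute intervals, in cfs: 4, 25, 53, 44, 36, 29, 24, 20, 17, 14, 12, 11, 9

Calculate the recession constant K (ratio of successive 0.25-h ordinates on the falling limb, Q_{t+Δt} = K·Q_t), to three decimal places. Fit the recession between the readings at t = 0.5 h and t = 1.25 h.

Using the recession-limb readings at t = 0.5 h and t = 1.25 h: Q falls from 53 to 29 cfs over 3 intervals.
K = (Q₂/Q₁)^(1/3) = (29/53)^(1/3) = 0.818.

K ≈ 0.818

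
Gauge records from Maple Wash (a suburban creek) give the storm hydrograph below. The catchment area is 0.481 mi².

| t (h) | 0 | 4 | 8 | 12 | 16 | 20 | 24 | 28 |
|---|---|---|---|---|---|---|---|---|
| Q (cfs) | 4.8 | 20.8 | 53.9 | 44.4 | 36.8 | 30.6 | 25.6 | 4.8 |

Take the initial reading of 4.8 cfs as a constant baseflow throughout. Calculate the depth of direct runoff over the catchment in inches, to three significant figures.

Direct runoff: 0.0, 16.0, 49.1, 39.6, 32.0, 25.8, 20.8, 0.0 cfs; ΣQ_DR = 183.3 cfs.
V = ΣQ_DR · Δt = 183.3 × 14400 s = 2.640 × 10^6 ft³.
Over A = 0.481 mi², depth = V / A = 2.36 in.

d ≈ 2.36 in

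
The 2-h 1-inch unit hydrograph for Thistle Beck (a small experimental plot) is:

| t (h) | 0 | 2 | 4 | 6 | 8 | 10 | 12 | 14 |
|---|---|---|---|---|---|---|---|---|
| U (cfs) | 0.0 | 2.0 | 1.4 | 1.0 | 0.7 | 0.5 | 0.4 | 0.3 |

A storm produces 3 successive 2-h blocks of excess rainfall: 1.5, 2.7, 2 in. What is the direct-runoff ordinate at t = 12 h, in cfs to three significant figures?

By discrete convolution, Q_j = Σ (P_i / 1 in) · U_{j−i}.
At t = 12 h (j=6): Q = (1.5/1)·0.4 + (2.7/1)·0.5 + (2/1)·0.7 = 3.35 cfs.

Q ≈ 3.35 cfs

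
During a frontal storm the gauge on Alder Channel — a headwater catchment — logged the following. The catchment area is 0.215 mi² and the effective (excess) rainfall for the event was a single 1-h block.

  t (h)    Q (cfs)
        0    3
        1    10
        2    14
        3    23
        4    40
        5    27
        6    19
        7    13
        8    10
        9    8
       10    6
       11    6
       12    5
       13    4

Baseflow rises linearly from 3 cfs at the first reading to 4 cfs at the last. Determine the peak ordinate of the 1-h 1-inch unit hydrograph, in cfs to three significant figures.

U_p ≈ 36.6 cfs

Direct runoff: 0.00, 6.92, 10.85, 19.77, 36.69, 23.62, 15.54, 9.46, 6.38, 4.31, 2.23, 2.15, 1.08, 0.00 cfs; ΣQ_DR = 139.0 cfs, peak = 36.69 cfs.
Runoff depth d = ΣQ_DR·Δt / A = 139.0 × 3600 / (0.215 mi²) = 1.002 in.
The 1-inch UH is the DRH scaled by (1 in)/d, so U_p = 36.69 × 1/1.002 = 36.6 cfs.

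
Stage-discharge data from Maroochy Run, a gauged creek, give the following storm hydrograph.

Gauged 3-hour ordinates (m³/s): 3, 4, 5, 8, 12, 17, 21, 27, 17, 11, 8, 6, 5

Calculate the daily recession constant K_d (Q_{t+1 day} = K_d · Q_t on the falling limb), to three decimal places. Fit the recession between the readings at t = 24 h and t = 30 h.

Between t = 24 h and t = 30 h the flow falls from 17 to 8 m³/s over 2×3 h = 6 h.
Per-interval ratio K = (8/17)^(1/2) = 0.6860; K_d = K^(24/3) = 0.049.

K_d ≈ 0.049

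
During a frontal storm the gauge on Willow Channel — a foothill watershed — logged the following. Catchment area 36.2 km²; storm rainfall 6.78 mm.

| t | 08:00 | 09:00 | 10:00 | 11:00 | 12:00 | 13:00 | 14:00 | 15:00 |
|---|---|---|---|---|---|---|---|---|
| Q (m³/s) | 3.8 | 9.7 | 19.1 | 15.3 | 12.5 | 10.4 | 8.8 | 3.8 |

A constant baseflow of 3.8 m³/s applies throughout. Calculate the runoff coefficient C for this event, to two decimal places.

ΣQ_DR = 53.00 m³/s; V = ΣQ_DR·Δt = 1.908 × 10^5 m³.
Runoff depth d = V / A = 5.271 mm.
C = d / P = 5.271 / 6.78 = 0.78.

C ≈ 0.78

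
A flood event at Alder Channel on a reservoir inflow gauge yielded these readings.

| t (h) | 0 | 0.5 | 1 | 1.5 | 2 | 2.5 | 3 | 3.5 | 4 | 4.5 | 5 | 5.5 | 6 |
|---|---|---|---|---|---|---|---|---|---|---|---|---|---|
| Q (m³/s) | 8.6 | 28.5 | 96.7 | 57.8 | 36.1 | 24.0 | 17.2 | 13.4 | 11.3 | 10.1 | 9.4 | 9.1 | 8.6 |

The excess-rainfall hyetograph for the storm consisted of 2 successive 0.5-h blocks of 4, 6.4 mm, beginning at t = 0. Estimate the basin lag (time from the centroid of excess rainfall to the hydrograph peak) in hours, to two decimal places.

t_L ≈ 0.44 h

Centroid of excess rainfall: t_c = Σ P_i·t̄_i / ΣP_i = 0.5577 h (block centres at 0.25, 0.75 h).
Hydrograph peak occurs at t = 1 h, so basin lag t_L = 1 − 0.5577 = 0.44 h.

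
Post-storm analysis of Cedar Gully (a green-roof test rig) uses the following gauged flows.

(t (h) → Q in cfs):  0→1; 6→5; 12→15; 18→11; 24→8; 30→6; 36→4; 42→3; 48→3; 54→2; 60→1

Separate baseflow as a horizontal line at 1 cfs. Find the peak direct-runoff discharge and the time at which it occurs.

Q_p = 14.0 cfs at t = 12 h

Subtracting baseflow gives direct-runoff ordinates: 0.0, 4.0, 14.0, 10.0, 7.0, 5.0, 3.0, 2.0, 2.0, 1.0, 0.0 cfs.
The maximum is 14.0 cfs, occurring at the reading for t = 12 h.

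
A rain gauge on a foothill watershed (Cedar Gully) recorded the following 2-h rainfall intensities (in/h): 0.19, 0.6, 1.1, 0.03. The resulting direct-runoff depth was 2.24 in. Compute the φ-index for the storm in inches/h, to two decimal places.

Only the 2 blocks with intensity above φ contribute runoff: 0.6, 1.1 in/h.
Σ(I−φ)·Δt = d  ⇒  (0.6+1.1 − 2φ)·2 = 2.24
φ = (1.700 − 2.24/2) / 2 = 0.29 in/h.

φ ≈ 0.29 in/h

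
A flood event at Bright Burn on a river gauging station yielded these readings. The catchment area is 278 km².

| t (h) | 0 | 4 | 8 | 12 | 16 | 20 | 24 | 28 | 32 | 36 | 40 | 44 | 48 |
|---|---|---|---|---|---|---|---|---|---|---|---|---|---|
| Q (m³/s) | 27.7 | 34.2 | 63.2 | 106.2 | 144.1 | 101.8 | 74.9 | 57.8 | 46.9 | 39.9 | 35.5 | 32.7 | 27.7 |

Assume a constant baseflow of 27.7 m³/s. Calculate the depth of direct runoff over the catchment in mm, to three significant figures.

d ≈ 22.4 mm

Direct runoff: 0.0, 6.5, 35.5, 78.5, 116.4, 74.1, 47.2, 30.1, 19.2, 12.2, 7.8, 5.0, 0.0 m³/s; ΣQ_DR = 432.5 m³/s.
V = ΣQ_DR · Δt = 432.5 × 14400 s = 6.228 × 10^6 m³.
Over A = 278 km², depth = V / A = 22.4 mm.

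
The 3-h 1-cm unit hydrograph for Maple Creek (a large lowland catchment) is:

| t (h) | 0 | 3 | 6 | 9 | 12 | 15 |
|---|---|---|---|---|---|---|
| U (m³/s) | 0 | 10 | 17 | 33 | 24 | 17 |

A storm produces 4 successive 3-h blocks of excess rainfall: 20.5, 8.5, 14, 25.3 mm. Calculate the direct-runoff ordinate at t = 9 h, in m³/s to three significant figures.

Q ≈ 96.1 m³/s

By discrete convolution, Q_j = Σ (P_i / 10 mm) · U_{j−i}.
At t = 9 h (j=3): Q = (20.5/10)·33 + (8.5/10)·17 + (14/10)·10 + (25.3/10)·0 = 96.1 m³/s.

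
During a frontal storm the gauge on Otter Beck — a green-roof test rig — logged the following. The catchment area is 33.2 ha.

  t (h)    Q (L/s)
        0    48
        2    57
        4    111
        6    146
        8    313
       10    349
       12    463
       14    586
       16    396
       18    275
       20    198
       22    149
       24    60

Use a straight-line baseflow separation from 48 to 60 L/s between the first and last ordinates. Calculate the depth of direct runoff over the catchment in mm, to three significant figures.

Direct runoff: 0.00, 8.00, 61.00, 95.00, 261.00, 296.00, 409.00, 531.00, 340.00, 218.00, 140.00, 90.00, 0.00 L/s; ΣQ_DR = 2449 L/s.
V = ΣQ_DR · Δt = 2449 × 7200 s = 1.763 × 10^7 L.
Over A = 33.2 ha, depth = V / A = 53.1 mm.

d ≈ 53.1 mm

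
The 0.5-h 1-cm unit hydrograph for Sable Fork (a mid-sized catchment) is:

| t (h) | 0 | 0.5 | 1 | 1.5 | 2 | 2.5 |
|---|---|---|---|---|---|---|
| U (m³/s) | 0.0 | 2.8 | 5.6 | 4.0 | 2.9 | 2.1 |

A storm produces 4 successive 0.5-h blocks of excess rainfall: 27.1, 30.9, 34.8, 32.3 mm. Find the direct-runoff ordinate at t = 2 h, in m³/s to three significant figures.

Q ≈ 48.8 m³/s

By discrete convolution, Q_j = Σ (P_i / 10 mm) · U_{j−i}.
At t = 2 h (j=4): Q = (27.1/10)·2.9 + (30.9/10)·4.0 + (34.8/10)·5.6 + (32.3/10)·2.8 = 48.8 m³/s.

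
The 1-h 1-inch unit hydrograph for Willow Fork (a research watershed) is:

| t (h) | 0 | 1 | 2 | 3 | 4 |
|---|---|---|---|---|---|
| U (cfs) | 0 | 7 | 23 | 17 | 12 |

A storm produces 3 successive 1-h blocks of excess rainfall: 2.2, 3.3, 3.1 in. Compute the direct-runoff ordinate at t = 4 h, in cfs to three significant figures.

By discrete convolution, Q_j = Σ (P_i / 1 in) · U_{j−i}.
At t = 4 h (j=4): Q = (2.2/1)·12 + (3.3/1)·17 + (3.1/1)·23 = 154 cfs.

Q ≈ 154 cfs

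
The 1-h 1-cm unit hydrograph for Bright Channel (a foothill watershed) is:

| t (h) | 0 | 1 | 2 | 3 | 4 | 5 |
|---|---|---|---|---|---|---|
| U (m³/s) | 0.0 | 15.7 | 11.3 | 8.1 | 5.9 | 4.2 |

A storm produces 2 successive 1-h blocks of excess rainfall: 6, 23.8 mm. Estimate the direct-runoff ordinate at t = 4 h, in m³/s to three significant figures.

By discrete convolution, Q_j = Σ (P_i / 10 mm) · U_{j−i}.
At t = 4 h (j=4): Q = (6/10)·5.9 + (23.8/10)·8.1 = 22.8 m³/s.

Q ≈ 22.8 m³/s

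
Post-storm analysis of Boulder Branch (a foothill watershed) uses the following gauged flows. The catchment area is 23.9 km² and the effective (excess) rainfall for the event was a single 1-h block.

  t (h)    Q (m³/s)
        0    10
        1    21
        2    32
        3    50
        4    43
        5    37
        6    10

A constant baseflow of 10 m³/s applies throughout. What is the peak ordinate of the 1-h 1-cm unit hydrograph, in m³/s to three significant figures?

U_p ≈ 20.0 m³/s

Direct runoff: 0.0, 11.0, 22.0, 40.0, 33.0, 27.0, 0.0 m³/s; ΣQ_DR = 133.0 m³/s, peak = 40.0 m³/s.
Runoff depth d = ΣQ_DR·Δt / A = 133.0 × 3600 / (23.9 km²) = 20.03 mm.
The 1-cm UH is the DRH scaled by (10 mm)/d, so U_p = 40.0 × 10/20.03 = 20.0 m³/s.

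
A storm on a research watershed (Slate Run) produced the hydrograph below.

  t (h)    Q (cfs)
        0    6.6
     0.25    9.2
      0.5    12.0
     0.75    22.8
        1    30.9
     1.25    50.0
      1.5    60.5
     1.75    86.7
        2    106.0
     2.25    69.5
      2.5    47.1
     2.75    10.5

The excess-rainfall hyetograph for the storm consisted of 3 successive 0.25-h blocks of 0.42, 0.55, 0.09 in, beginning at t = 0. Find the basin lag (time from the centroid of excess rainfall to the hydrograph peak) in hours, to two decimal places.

t_L ≈ 1.70 h

Centroid of excess rainfall: t_c = Σ P_i·t̄_i / ΣP_i = 0.2972 h (block centres at 0.125, 0.375, 0.625 h).
Hydrograph peak occurs at t = 2 h, so basin lag t_L = 2 − 0.2972 = 1.70 h.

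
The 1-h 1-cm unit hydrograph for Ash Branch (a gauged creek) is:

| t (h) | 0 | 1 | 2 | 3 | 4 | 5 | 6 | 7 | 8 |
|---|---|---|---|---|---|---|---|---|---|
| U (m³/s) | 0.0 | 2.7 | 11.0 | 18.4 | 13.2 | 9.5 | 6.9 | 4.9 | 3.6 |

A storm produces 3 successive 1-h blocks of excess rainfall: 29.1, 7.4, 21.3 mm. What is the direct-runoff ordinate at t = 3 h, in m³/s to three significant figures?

By discrete convolution, Q_j = Σ (P_i / 10 mm) · U_{j−i}.
At t = 3 h (j=3): Q = (29.1/10)·18.4 + (7.4/10)·11.0 + (21.3/10)·2.7 = 67.4 m³/s.

Q ≈ 67.4 m³/s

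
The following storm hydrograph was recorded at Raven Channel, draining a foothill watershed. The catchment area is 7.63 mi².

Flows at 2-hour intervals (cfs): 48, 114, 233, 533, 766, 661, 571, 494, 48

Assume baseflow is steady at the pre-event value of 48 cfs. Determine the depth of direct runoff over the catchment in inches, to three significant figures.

d ≈ 1.23 in

Direct runoff: 0.0, 66.0, 185.0, 485.0, 718.0, 613.0, 523.0, 446.0, 0.0 cfs; ΣQ_DR = 3036 cfs.
V = ΣQ_DR · Δt = 3036 × 7200 s = 2.186 × 10^7 ft³.
Over A = 7.63 mi², depth = V / A = 1.23 in.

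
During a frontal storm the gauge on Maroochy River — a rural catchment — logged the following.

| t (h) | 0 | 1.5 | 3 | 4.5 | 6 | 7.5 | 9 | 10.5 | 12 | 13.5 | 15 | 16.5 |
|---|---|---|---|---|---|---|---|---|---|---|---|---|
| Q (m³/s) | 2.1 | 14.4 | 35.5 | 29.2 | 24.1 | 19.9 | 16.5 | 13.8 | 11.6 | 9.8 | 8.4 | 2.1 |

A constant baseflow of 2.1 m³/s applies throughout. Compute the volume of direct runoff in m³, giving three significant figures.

Direct-runoff ordinates (Q − Q_b): 0.0, 12.3, 33.4, 27.1, 22.0, 17.8, 14.4, 11.7, 9.5, 7.7, 6.3, 0.0 m³/s.
ΣQ_DR = 162.2 m³/s.
With Δt = 1.5 h = 5400 s, V = ΣQ_DR · Δt = 162.2 × 5400 = 8.76 × 10^5 m³.

V ≈ 8.76 × 10^5 m³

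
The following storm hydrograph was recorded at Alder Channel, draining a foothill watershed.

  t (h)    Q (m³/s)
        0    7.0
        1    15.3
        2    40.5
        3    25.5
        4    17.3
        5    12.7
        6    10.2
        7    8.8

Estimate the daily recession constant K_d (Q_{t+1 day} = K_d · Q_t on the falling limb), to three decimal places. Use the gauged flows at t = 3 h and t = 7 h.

K_d ≈ 0.002

Between t = 3 h and t = 7 h the flow falls from 25.5 to 8.8 m³/s over 4×1 h = 4 h.
Per-interval ratio K = (8.8/25.5)^(1/4) = 0.7665; K_d = K^(24/1) = 0.002.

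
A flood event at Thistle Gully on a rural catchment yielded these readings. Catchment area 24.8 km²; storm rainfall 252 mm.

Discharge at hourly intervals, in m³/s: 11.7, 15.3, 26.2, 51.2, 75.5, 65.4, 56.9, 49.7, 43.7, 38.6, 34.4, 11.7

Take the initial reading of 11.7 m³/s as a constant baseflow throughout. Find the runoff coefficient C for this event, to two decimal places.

ΣQ_DR = 339.9 m³/s; V = ΣQ_DR·Δt = 1.224 × 10^6 m³.
Runoff depth d = V / A = 49.34 mm.
C = d / P = 49.34 / 252 = 0.20.

C ≈ 0.20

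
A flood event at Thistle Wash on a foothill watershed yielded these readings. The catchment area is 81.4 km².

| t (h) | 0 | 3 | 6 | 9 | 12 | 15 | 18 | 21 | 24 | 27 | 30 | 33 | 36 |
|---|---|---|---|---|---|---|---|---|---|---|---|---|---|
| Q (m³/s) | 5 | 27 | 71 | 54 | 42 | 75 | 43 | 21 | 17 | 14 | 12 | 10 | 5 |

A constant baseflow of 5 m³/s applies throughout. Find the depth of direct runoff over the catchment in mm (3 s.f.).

d ≈ 43.9 mm

Direct runoff: 0.0, 22.0, 66.0, 49.0, 37.0, 70.0, 38.0, 16.0, 12.0, 9.0, 7.0, 5.0, 0.0 m³/s; ΣQ_DR = 331.0 m³/s.
V = ΣQ_DR · Δt = 331.0 × 10800 s = 3.575 × 10^6 m³.
Over A = 81.4 km², depth = V / A = 43.9 mm.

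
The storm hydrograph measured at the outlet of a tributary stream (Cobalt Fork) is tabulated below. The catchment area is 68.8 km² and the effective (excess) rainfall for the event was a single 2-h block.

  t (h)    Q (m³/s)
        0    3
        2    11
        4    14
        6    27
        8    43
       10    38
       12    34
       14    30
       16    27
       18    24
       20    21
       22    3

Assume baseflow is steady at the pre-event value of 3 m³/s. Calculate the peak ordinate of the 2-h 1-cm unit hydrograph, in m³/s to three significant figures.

U_p ≈ 16.0 m³/s

Direct runoff: 0.0, 8.0, 11.0, 24.0, 40.0, 35.0, 31.0, 27.0, 24.0, 21.0, 18.0, 0.0 m³/s; ΣQ_DR = 239.0 m³/s, peak = 40.0 m³/s.
Runoff depth d = ΣQ_DR·Δt / A = 239.0 × 7200 / (68.8 km²) = 25.01 mm.
The 1-cm UH is the DRH scaled by (10 mm)/d, so U_p = 40.0 × 10/25.01 = 16.0 m³/s.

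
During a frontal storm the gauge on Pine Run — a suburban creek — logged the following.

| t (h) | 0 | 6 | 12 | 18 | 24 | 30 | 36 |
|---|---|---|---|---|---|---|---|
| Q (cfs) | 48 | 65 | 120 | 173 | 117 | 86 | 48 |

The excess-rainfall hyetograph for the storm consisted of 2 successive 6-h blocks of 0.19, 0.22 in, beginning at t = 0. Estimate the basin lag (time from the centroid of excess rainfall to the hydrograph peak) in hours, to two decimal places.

Centroid of excess rainfall: t_c = Σ P_i·t̄_i / ΣP_i = 6.2195 h (block centres at 3, 9 h).
Hydrograph peak occurs at t = 18 h, so basin lag t_L = 18 − 6.2195 = 11.78 h.

t_L ≈ 11.78 h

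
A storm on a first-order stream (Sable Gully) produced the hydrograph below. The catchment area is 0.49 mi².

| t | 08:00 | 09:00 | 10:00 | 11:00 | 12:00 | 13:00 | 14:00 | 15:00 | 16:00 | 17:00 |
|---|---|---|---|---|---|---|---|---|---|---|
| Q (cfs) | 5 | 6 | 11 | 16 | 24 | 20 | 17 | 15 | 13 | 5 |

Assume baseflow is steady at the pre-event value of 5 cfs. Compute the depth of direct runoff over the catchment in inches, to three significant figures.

d ≈ 0.259 in

Direct runoff: 0.0, 1.0, 6.0, 11.0, 19.0, 15.0, 12.0, 10.0, 8.0, 0.0 cfs; ΣQ_DR = 82.00 cfs.
V = ΣQ_DR · Δt = 82.00 × 3600 s = 2.952 × 10^5 ft³.
Over A = 0.49 mi², depth = V / A = 0.259 in.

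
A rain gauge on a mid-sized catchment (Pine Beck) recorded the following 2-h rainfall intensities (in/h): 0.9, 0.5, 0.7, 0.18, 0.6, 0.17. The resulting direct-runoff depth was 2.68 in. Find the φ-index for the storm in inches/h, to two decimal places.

φ ≈ 0.34 in/h

Only the 4 blocks with intensity above φ contribute runoff: 0.9, 0.5, 0.7, 0.6 in/h.
Σ(I−φ)·Δt = d  ⇒  (0.9+0.5+0.7+0.6 − 4φ)·2 = 2.68
φ = (2.700 − 2.68/2) / 4 = 0.34 in/h.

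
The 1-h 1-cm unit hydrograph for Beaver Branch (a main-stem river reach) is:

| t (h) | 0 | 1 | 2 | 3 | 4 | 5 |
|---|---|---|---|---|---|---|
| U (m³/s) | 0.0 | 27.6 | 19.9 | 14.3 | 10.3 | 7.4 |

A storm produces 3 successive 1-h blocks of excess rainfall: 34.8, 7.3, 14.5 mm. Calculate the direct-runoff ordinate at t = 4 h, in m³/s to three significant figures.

Q ≈ 75.1 m³/s

By discrete convolution, Q_j = Σ (P_i / 10 mm) · U_{j−i}.
At t = 4 h (j=4): Q = (34.8/10)·10.3 + (7.3/10)·14.3 + (14.5/10)·19.9 = 75.1 m³/s.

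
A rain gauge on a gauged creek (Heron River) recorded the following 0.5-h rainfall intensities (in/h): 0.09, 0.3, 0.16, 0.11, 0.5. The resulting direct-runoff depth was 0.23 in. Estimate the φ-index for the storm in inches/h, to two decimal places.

φ ≈ 0.17 in/h

Only the 2 blocks with intensity above φ contribute runoff: 0.3, 0.5 in/h.
Σ(I−φ)·Δt = d  ⇒  (0.3+0.5 − 2φ)·0.5 = 0.23
φ = (0.8000 − 0.23/0.5) / 2 = 0.17 in/h.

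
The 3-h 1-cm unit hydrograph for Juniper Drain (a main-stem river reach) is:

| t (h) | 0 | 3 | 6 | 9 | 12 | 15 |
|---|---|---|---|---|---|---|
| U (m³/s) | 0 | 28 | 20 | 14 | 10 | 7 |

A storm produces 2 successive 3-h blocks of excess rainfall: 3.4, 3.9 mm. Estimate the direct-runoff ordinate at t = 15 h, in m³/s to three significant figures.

Q ≈ 6.28 m³/s

By discrete convolution, Q_j = Σ (P_i / 10 mm) · U_{j−i}.
At t = 15 h (j=5): Q = (3.4/10)·7 + (3.9/10)·10 = 6.28 m³/s.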